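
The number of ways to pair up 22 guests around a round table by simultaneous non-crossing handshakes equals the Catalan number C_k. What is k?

11

With 22 = 2·11 people, non-crossing handshake pairings are non-crossing perfect matchings on a circle, counted by C_11.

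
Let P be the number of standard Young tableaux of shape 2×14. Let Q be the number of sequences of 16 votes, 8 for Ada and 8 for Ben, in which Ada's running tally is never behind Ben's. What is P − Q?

By the hook-length formula (or a Dyck-path bijection), SYT of shape 2×14 number C_14. So P = C_14 = 2674440.
Reading a vote for the leader as '(' and for the other as ')' turns such a sequence into a balanced string of 8 pairs, so the count is C_8. So Q = C_8 = 1430.
P − Q = 2674440 − 1430 = 2673010.

2673010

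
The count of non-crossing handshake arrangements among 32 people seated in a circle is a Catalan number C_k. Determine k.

With 32 = 2·16 people, non-crossing handshake pairings are non-crossing perfect matchings on a circle, counted by C_16.

16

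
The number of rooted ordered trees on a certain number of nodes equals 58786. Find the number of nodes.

12

Rooted ordered trees on m nodes are counted by C_{m−1}, and C_11 = 58786.
So the index is 11, and the number of nodes is 11 + 1 = 12.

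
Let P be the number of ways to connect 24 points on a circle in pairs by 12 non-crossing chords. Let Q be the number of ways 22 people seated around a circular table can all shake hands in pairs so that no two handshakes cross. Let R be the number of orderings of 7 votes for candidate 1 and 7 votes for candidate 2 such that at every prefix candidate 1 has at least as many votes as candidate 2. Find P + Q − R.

266369

Non-crossing perfect matchings of 2n points on a circle are counted by C_n; with 24 points, n = 12. So P = C_12 = 208012.
With 22 = 2·11 people, non-crossing handshake pairings are non-crossing perfect matchings on a circle, counted by C_11. So Q = C_11 = 58786.
Ballot sequences with n votes each where one side never trails are Dyck words, counted by C_n; here n = 7. So R = C_7 = 429.
P + Q − R = 208012 + 58786 − 429 = 266369.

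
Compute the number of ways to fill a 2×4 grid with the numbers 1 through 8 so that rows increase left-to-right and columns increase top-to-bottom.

By the hook-length formula (or a Dyck-path bijection), SYT of shape 2×4 number C_4.
C_4 = C(8,4)/5 = 70/5 = 14.

14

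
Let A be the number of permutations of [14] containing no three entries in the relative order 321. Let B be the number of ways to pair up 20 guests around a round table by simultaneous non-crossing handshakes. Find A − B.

2657644

Permutations of [n] avoiding any single length-3 pattern are counted by C_n; here n = 14. So A = C_14 = 2674440.
Non-crossing handshake pairings of 2n people are counted by C_n; 20 people gives n = 10. So B = C_10 = 16796.
A − B = 2674440 − 16796 = 2657644.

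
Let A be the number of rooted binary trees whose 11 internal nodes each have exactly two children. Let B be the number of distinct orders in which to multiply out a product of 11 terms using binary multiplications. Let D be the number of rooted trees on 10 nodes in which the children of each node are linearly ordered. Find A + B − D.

The number of full binary trees on 11 internal nodes is the Catalan number C_11. So A = C_11 = 58786.
Bracketing 11 factors into binary products is counted by C_{11−1} = C_10. So B = C_10 = 16796.
Rooted ordered (plane) trees on m nodes have m−1 edges and are counted by C_{m−1}; m = 10 gives C_9. So D = C_9 = 4862.
A + B − D = 58786 + 16796 − 4862 = 70720.

70720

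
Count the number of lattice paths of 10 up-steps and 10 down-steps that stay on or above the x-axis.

16796

Paths of 10 up- and 10 down-steps that never dip below the axis are Dyck paths; their count is C_10.
C_10 = 16796.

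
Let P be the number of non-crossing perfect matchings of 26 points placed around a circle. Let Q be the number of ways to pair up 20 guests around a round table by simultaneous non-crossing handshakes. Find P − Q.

Non-crossing perfect matchings of 2n points on a circle are counted by C_n; with 26 points, n = 13. So P = C_13 = 742900.
With 20 = 2·10 people, non-crossing handshake pairings are non-crossing perfect matchings on a circle, counted by C_10. So Q = C_10 = 16796.
P − Q = 742900 − 16796 = 726104.

726104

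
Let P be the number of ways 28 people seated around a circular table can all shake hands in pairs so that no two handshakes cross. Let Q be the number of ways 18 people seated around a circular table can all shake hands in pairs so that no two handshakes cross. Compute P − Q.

2669578

Non-crossing handshake pairings of 2n people are counted by C_n; 28 people gives n = 14. So P = C_14 = 2674440.
With 18 = 2·9 people, non-crossing handshake pairings are non-crossing perfect matchings on a circle, counted by C_9. So Q = C_9 = 4862.
P − Q = 2674440 − 4862 = 2669578.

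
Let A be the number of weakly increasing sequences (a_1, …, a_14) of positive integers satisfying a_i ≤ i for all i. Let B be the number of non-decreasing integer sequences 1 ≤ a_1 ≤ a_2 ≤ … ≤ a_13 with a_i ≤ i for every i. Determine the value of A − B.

Weakly increasing sequences with a_i ≤ i biject with Dyck paths of semilength 14, so there are C_14. So A = C_14 = 2674440.
Weakly increasing sequences with a_i ≤ i biject with Dyck paths of semilength 13, so there are C_13. So B = C_13 = 742900.
A − B = 2674440 − 742900 = 1931540.

1931540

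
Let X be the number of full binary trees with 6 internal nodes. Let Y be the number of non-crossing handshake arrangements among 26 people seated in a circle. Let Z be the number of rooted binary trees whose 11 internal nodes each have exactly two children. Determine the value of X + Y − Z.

The number of full binary trees on 6 internal nodes is the Catalan number C_6. So X = C_6 = 132.
Non-crossing handshake pairings of 2n people are counted by C_n; 26 people gives n = 13. So Y = C_13 = 742900.
The number of full binary trees on 11 internal nodes is the Catalan number C_11. So Z = C_11 = 58786.
X + Y − Z = 132 + 742900 − 58786 = 684246.

684246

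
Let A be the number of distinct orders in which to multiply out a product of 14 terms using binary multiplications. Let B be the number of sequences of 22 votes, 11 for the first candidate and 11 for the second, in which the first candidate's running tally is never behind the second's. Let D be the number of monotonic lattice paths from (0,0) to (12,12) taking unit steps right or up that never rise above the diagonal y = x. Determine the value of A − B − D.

476102

Ways to associate a product of 14 factors correspond to binary trees on 14 leaves, so the count is C_13. So A = C_13 = 742900.
Ballot sequences with n votes each where one side never trails are Dyck words, counted by C_n; here n = 11. So B = C_11 = 58786.
Monotone paths in an n×n grid that stay weakly below the diagonal are counted by C_n; here n = 12. So D = C_12 = 208012.
A − B − D = 742900 − 58786 − 208012 = 476102.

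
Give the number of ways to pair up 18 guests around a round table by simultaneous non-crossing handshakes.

With 18 = 2·9 people, non-crossing handshake pairings are non-crossing perfect matchings on a circle, counted by C_9.
C_9 = C(18,9)/10 = 48620/10 = 4862.

4862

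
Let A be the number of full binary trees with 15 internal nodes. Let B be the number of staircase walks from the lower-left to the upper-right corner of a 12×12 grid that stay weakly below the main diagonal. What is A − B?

The number of full binary trees on 15 internal nodes is the Catalan number C_15. So A = C_15 = 9694845.
Monotone paths in an n×n grid that stay weakly below the diagonal are counted by C_n; here n = 12. So B = C_12 = 208012.
A − B = 9694845 − 208012 = 9486833.

9486833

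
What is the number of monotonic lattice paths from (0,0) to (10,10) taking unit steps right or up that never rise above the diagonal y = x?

Sub-diagonal monotone paths from (0,0) to (10,10) biject with Dyck paths of semilength 10, giving C_10.
C_10 = C(20,10)/11 = 184756/11 = 16796.

16796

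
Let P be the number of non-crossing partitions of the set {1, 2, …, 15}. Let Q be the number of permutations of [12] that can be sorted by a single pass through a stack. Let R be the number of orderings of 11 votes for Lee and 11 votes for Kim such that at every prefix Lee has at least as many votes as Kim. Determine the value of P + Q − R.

9844071

The non-crossing partitions of [15] form a lattice of size C_15. So P = C_15 = 9694845.
By Knuth's characterisation, the stack-sortable permutations of length 12 are the 231-avoiders, numbering C_12. So Q = C_12 = 208012.
Reading a vote for the leader as '(' and for the other as ')' turns such a sequence into a balanced string of 11 pairs, so the count is C_11. So R = C_11 = 58786.
P + Q − R = 9694845 + 208012 − 58786 = 9844071.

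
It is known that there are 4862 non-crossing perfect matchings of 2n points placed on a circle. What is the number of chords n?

Non-crossing pairings of 2n points on a circle are counted by C_n. The Catalan number equal to 4862 is C_9.

9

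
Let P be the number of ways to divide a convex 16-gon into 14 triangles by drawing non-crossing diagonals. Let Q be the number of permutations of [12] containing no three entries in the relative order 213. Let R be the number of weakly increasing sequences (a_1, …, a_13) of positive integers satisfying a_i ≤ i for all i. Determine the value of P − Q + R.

3209328

A convex 16-gon is triangulated into 14 triangles, and the number of such triangulations is the Catalan number C_{16−2} = C_14. So P = C_14 = 2674440.
Permutations of [n] avoiding any single length-3 pattern are counted by C_n; here n = 12. So Q = C_12 = 208012.
Such sub-staircase sequences of length n are counted by C_n; here n = 13. So R = C_13 = 742900.
P − Q + R = 2674440 − 208012 + 742900 = 3209328.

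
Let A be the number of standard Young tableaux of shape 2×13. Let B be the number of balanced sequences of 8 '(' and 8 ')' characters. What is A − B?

By the hook-length formula (or a Dyck-path bijection), SYT of shape 2×13 number C_13. So A = C_13 = 742900.
Balanced strings of n pairs of brackets are counted by C_n; here n = 8. So B = C_8 = 1430.
A − B = 742900 − 1430 = 741470.

741470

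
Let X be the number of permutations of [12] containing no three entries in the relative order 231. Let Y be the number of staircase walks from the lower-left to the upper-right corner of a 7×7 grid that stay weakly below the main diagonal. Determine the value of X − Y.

For any fixed pattern of length 3, the pattern-avoiding permutations of [12] number C_12. So X = C_12 = 208012.
Monotone paths in an n×n grid that stay weakly below the diagonal are counted by C_n; here n = 7. So Y = C_7 = 429.
X − Y = 208012 − 429 = 207583.

207583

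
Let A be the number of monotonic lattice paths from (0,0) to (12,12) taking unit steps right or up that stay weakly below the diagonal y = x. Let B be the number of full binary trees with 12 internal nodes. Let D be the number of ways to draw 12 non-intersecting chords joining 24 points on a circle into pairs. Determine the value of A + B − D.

Monotone paths in an n×n grid that stay weakly below the diagonal are counted by C_n; here n = 12. So A = C_12 = 208012.
Full binary trees with n internal nodes are counted by C_n; here n = 12. So B = C_12 = 208012.
Non-crossing perfect matchings of 2n points on a circle are counted by C_n; with 24 points, n = 12. So D = C_12 = 208012.
A + B − D = 208012 + 208012 − 208012 = 208012.

208012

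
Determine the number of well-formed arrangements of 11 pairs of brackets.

58786

Balanced strings of n pairs of brackets are counted by C_n; here n = 11.
C_11 = C_10 · 2(2·10+1)/(10+2) = 16796 · 42/12 = 58786.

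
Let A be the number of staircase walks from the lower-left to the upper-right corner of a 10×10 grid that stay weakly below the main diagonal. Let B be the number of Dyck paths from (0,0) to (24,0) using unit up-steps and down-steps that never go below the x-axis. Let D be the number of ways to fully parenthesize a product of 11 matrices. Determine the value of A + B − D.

Sub-diagonal monotone paths from (0,0) to (10,10) biject with Dyck paths of semilength 10, giving C_10. So A = C_10 = 16796.
A Dyck path with 12 up-steps and 12 down-steps has semilength 12, so there are C_12 of them. So B = C_12 = 208012.
Ways to associate a product of 11 factors correspond to binary trees on 11 leaves, so the count is C_10. So D = C_10 = 16796.
A + B − D = 16796 + 208012 − 16796 = 208012.

208012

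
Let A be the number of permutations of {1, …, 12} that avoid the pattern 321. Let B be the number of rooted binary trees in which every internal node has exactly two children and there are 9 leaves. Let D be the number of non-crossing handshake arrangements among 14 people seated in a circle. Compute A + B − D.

For any fixed pattern of length 3, the pattern-avoiding permutations of [12] number C_12. So A = C_12 = 208012.
Full binary trees with 9 leaves have 9−1 = 8 internal nodes, so there are C_8 of them. So B = C_8 = 1430.
With 14 = 2·7 people, non-crossing handshake pairings are non-crossing perfect matchings on a circle, counted by C_7. So D = C_7 = 429.
A + B − D = 208012 + 1430 − 429 = 209013.

209013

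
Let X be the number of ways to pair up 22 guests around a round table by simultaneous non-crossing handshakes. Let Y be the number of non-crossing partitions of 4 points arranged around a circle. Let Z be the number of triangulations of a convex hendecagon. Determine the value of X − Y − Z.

Non-crossing handshake pairings of 2n people are counted by C_n; 22 people gives n = 11. So X = C_11 = 58786.
Non-crossing partitions of an n-element set are counted by C_n; here n = 4. So Y = C_4 = 14.
The number of triangulations of an 11-gon is the Catalan number C_9 (index = sides − 2). So Z = C_9 = 4862.
X − Y − Z = 58786 − 14 − 4862 = 53910.

53910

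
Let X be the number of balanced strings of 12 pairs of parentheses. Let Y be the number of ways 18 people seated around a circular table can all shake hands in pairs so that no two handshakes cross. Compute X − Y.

203150

A balanced arrangement of 12 bracket pairs is a Dyck word of semilength 12, so the count is C_12. So X = C_12 = 208012.
Non-crossing handshake pairings of 2n people are counted by C_n; 18 people gives n = 9. So Y = C_9 = 4862.
X − Y = 208012 − 4862 = 203150.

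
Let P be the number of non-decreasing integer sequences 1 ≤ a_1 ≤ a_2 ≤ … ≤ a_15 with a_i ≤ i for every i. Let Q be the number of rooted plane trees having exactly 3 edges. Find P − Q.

Weakly increasing sequences with a_i ≤ i biject with Dyck paths of semilength 15, so there are C_15. So P = C_15 = 9694845.
Rooted ordered trees with n edges are counted by C_n; here n = 3. So Q = C_3 = 5.
P − Q = 9694845 − 5 = 9694840.

9694840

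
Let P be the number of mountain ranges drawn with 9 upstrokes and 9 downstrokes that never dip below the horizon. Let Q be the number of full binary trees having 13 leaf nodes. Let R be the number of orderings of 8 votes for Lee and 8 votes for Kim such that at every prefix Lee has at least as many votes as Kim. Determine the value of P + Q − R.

Paths of 9 up- and 9 down-steps that never dip below the axis are Dyck paths; their count is C_9. So P = C_9 = 4862.
Full binary trees with 13 leaves have 13−1 = 12 internal nodes, so there are C_12 of them. So Q = C_12 = 208012.
Reading a vote for the leader as '(' and for the other as ')' turns such a sequence into a balanced string of 8 pairs, so the count is C_8. So R = C_8 = 1430.
P + Q − R = 4862 + 208012 − 1430 = 211444.

211444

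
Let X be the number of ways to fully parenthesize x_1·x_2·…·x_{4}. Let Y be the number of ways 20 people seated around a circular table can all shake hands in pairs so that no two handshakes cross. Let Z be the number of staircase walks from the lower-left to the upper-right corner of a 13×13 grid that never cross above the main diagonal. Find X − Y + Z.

Bracketing 4 factors into binary products is counted by C_{4−1} = C_3. So X = C_3 = 5.
Non-crossing handshake pairings of 2n people are counted by C_n; 20 people gives n = 10. So Y = C_10 = 16796.
Sub-diagonal monotone paths from (0,0) to (13,13) biject with Dyck paths of semilength 13, giving C_13. So Z = C_13 = 742900.
X − Y + Z = 5 − 16796 + 742900 = 726109.

726109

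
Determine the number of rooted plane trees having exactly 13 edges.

742900

Rooted ordered trees with n edges are counted by C_n; here n = 13.
C_13 = C(26,13)/14 = 10400600/14 = 742900.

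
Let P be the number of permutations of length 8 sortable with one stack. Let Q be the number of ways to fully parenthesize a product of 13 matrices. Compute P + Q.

Stack-sortable permutations are exactly the 231-avoiding ones, counted by C_n; here n = 8. So P = C_8 = 1430.
Ways to associate a product of 13 factors correspond to binary trees on 13 leaves, so the count is C_12. So Q = C_12 = 208012.
P + Q = 1430 + 208012 = 209442.

209442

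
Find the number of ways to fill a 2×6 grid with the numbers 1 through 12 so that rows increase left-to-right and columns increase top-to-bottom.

By the hook-length formula (or a Dyck-path bijection), SYT of shape 2×6 number C_6.
C_6 = C(12,6)/7 = 924/7 = 132.

132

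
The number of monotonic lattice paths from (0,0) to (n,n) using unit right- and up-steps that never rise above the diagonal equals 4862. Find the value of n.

Such diagonal-avoiding paths in an n×n grid are counted by C_n. Since C_9 = 4862, the index is 9.

9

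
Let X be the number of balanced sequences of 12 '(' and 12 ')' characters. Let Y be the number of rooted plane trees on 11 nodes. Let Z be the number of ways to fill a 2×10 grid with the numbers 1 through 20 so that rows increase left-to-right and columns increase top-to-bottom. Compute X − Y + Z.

Balanced strings of n pairs of brackets are counted by C_n; here n = 12. So X = C_12 = 208012.
Rooted ordered (plane) trees on m nodes have m−1 edges and are counted by C_{m−1}; m = 11 gives C_10. So Y = C_10 = 16796.
By the hook-length formula (or a Dyck-path bijection), SYT of shape 2×10 number C_10. So Z = C_10 = 16796.
X − Y + Z = 208012 − 16796 + 16796 = 208012.

208012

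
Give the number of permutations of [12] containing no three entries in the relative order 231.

For any fixed pattern of length 3, the pattern-avoiding permutations of [12] number C_12.
C_12 = C(24,12)/13 = 2704156/13 = 208012.

208012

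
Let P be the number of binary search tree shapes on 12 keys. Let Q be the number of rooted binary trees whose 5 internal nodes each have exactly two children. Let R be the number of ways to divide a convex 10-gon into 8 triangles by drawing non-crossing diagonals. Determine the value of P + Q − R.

206624

Rooted binary trees with 12 nodes (each child slot possibly empty) number C_12. So P = C_12 = 208012.
The number of full binary trees on 5 internal nodes is the Catalan number C_5. So Q = C_5 = 42.
Triangulations of a convex m-gon are counted by C_{m−2}; with m = 10 this is C_8. So R = C_8 = 1430.
P + Q − R = 208012 + 42 − 1430 = 206624.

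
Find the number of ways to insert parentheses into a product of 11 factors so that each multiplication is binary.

16796

Bracketing 11 factors into binary products is counted by C_{11−1} = C_10.
C_10 = C_9 · 2(2·9+1)/(9+2) = 4862 · 38/11 = 16796.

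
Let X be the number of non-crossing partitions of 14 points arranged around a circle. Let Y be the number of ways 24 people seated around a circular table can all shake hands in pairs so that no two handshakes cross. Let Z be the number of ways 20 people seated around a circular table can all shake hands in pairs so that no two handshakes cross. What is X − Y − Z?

2449632

Non-crossing partitions of an n-element set are counted by C_n; here n = 14. So X = C_14 = 2674440.
With 24 = 2·12 people, non-crossing handshake pairings are non-crossing perfect matchings on a circle, counted by C_12. So Y = C_12 = 208012.
With 20 = 2·10 people, non-crossing handshake pairings are non-crossing perfect matchings on a circle, counted by C_10. So Z = C_10 = 16796.
X − Y − Z = 2674440 − 208012 − 16796 = 2449632.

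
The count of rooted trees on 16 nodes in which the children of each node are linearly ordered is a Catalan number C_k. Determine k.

A rooted plane tree on 16 nodes has 15 edges, and such trees are counted by C_15.

15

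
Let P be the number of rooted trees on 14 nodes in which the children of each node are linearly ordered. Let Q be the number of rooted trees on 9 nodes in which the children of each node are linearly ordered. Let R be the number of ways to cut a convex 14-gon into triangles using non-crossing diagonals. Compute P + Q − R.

A rooted plane tree on 14 nodes has 13 edges, and such trees are counted by C_13. So P = C_13 = 742900.
A rooted plane tree on 9 nodes has 8 edges, and such trees are counted by C_8. So Q = C_8 = 1430.
A convex 14-gon is triangulated into 12 triangles, and the number of such triangulations is the Catalan number C_{14−2} = C_12. So R = C_12 = 208012.
P + Q − R = 742900 + 1430 − 208012 = 536318.

536318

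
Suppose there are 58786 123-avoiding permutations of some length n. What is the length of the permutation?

11

Permutations of [n] avoiding a fixed length-3 pattern are counted by C_n, and C_11 = 58786.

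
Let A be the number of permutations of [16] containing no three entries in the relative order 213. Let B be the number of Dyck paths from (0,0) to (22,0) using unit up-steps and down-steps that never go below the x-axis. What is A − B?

35298884

For any fixed pattern of length 3, the pattern-avoiding permutations of [16] number C_16. So A = C_16 = 35357670.
Paths of 11 up- and 11 down-steps that never dip below the axis are Dyck paths; their count is C_11. So B = C_11 = 58786.
A − B = 35357670 − 58786 = 35298884.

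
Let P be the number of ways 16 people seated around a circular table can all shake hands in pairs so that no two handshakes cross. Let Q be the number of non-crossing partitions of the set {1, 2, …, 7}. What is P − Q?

1001

Non-crossing handshake pairings of 2n people are counted by C_n; 16 people gives n = 8. So P = C_8 = 1430.
Non-crossing partitions of an n-element set are counted by C_n; here n = 7. So Q = C_7 = 429.
P − Q = 1430 − 429 = 1001.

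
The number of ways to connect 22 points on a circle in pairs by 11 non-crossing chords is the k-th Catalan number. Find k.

11

Non-crossing perfect matchings of 2n points on a circle are counted by C_n; with 22 points, n = 11.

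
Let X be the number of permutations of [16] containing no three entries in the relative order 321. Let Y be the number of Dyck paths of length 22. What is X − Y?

For any fixed pattern of length 3, the pattern-avoiding permutations of [16] number C_16. So X = C_16 = 35357670.
Dyck paths of semilength n (length 2n) are counted by C_n; here n = 11. So Y = C_11 = 58786.
X − Y = 35357670 − 58786 = 35298884.

35298884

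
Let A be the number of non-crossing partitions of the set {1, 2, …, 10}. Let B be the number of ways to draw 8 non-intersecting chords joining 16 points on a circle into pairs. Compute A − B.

15366

The non-crossing partitions of [10] form a lattice of size C_10. So A = C_10 = 16796.
Pairing 16 circle points by 8 non-crossing chords gives C_8 matchings. So B = C_8 = 1430.
A − B = 16796 − 1430 = 15366.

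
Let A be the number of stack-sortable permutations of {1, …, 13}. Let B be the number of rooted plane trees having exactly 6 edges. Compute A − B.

742768

By Knuth's characterisation, the stack-sortable permutations of length 13 are the 231-avoiders, numbering C_13. So A = C_13 = 742900.
A rooted plane tree with 6 edges has 7 nodes, and the count is C_6. So B = C_6 = 132.
A − B = 742900 − 132 = 742768.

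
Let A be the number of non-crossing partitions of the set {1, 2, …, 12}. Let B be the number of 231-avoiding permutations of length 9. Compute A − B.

203150

Non-crossing partitions of an n-element set are counted by C_n; here n = 12. So A = C_12 = 208012.
For any fixed pattern of length 3, the pattern-avoiding permutations of [9] number C_9. So B = C_9 = 4862.
A − B = 208012 − 4862 = 203150.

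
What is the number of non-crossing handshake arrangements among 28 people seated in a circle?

With 28 = 2·14 people, non-crossing handshake pairings are non-crossing perfect matchings on a circle, counted by C_14.
C_14 = C(28,14)/15 = 40116600/15 = 2674440.

2674440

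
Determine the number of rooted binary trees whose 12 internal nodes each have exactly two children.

The number of full binary trees on 12 internal nodes is the Catalan number C_12.
C_12 = C(24,12)/13 = 2704156/13 = 208012.

208012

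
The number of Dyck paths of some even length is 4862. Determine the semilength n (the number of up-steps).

9

Dyck paths of semilength n are counted by C_n. Since C_9 = 4862, the index is 9.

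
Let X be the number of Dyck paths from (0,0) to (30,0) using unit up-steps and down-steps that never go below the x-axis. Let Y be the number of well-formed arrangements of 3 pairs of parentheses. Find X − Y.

Dyck paths of semilength n (length 2n) are counted by C_n; here n = 15. So X = C_15 = 9694845.
With 3 pairs the number of balanced bracket strings is the Catalan number C_3. So Y = C_3 = 5.
X − Y = 9694845 − 5 = 9694840.

9694840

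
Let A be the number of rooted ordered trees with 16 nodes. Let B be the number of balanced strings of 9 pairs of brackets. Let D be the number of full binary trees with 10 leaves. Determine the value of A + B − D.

9694845

A rooted plane tree on 16 nodes has 15 edges, and such trees are counted by C_15. So A = C_15 = 9694845.
A balanced arrangement of 9 bracket pairs is a Dyck word of semilength 9, so the count is C_9. So B = C_9 = 4862.
A full binary tree with L leaves has L−1 internal nodes and is counted by C_{L−1}; L = 10 gives C_9. So D = C_9 = 4862.
A + B − D = 9694845 + 4862 − 4862 = 9694845.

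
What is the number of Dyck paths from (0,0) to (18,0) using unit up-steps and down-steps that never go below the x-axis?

A Dyck path with 9 up-steps and 9 down-steps has semilength 9, so there are C_9 of them.
C_9 = C(18,9)/10 = 48620/10 = 4862.

4862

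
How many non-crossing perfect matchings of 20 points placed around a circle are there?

16796

Pairing 20 circle points by 10 non-crossing chords gives C_10 matchings.
C_10 = C_9 · 2(2·9+1)/(9+2) = 4862 · 38/11 = 16796.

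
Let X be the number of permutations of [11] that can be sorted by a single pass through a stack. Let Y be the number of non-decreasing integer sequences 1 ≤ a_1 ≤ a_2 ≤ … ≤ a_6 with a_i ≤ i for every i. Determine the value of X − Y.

58654

By Knuth's characterisation, the stack-sortable permutations of length 11 are the 231-avoiders, numbering C_11. So X = C_11 = 58786.
Weakly increasing sequences with a_i ≤ i biject with Dyck paths of semilength 6, so there are C_6. So Y = C_6 = 132.
X − Y = 58786 − 132 = 58654.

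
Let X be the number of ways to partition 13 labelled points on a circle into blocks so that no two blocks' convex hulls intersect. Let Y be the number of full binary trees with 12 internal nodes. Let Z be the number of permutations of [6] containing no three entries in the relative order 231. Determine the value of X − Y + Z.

The non-crossing partitions of [13] form a lattice of size C_13. So X = C_13 = 742900.
Full binary trees with n internal nodes are counted by C_n; here n = 12. So Y = C_12 = 208012.
For any fixed pattern of length 3, the pattern-avoiding permutations of [6] number C_6. So Z = C_6 = 132.
X − Y + Z = 742900 − 208012 + 132 = 535020.

535020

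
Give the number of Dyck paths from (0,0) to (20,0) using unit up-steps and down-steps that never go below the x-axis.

Dyck paths of semilength n (length 2n) are counted by C_n; here n = 10.
C_10 = C(20,10)/11 = 184756/11 = 16796.

16796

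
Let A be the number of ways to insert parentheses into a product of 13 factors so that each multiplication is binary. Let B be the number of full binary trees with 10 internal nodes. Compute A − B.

Parenthesizations of m factors correspond to full binary trees with m leaves, counted by C_{m−1}; m = 13 gives C_12. So A = C_12 = 208012.
The number of full binary trees on 10 internal nodes is the Catalan number C_10. So B = C_10 = 16796.
A − B = 208012 − 16796 = 191216.

191216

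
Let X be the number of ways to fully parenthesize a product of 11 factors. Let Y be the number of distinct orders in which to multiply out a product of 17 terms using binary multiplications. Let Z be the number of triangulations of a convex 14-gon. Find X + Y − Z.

Ways to associate a product of 11 factors correspond to binary trees on 11 leaves, so the count is C_10. So X = C_10 = 16796.
Ways to associate a product of 17 factors correspond to binary trees on 17 leaves, so the count is C_16. So Y = C_16 = 35357670.
The number of triangulations of a 14-gon is the Catalan number C_12 (index = sides − 2). So Z = C_12 = 208012.
X + Y − Z = 16796 + 35357670 − 208012 = 35166454.

35166454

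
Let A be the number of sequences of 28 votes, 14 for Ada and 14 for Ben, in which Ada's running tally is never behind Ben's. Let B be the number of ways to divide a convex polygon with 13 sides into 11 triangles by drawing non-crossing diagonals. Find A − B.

2615654

Ballot sequences with n votes each where one side never trails are Dyck words, counted by C_n; here n = 14. So A = C_14 = 2674440.
Triangulations of a convex m-gon are counted by C_{m−2}; with m = 13 this is C_11. So B = C_11 = 58786.
A − B = 2674440 − 58786 = 2615654.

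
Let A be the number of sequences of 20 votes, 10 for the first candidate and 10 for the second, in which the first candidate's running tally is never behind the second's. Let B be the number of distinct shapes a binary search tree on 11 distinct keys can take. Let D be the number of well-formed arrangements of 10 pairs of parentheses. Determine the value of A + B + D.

Ballot sequences with n votes each where one side never trails are Dyck words, counted by C_n; here n = 10. So A = C_10 = 16796.
Binary trees (left/right distinguished) on n nodes are counted by C_n; here n = 11. So B = C_11 = 58786.
A balanced arrangement of 10 bracket pairs is a Dyck word of semilength 10, so the count is C_10. So D = C_10 = 16796.
A + B + D = 16796 + 58786 + 16796 = 92378.

92378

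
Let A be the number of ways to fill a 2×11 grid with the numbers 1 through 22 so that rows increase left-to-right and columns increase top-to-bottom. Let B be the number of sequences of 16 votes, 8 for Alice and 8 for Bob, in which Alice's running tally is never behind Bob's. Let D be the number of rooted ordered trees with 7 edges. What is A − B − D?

Standard Young tableaux of shape 2×n are counted by C_n; here n = 11. So A = C_11 = 58786.
Ballot sequences with n votes each where one side never trails are Dyck words, counted by C_n; here n = 8. So B = C_8 = 1430.
Rooted ordered trees with n edges are counted by C_n; here n = 7. So D = C_7 = 429.
A − B − D = 58786 − 1430 − 429 = 56927.

56927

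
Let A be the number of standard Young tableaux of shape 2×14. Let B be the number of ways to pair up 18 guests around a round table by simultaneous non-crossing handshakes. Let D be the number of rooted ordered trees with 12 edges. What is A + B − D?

Standard Young tableaux of shape 2×n are counted by C_n; here n = 14. So A = C_14 = 2674440.
Non-crossing handshake pairings of 2n people are counted by C_n; 18 people gives n = 9. So B = C_9 = 4862.
A rooted plane tree with 12 edges has 13 nodes, and the count is C_12. So D = C_12 = 208012.
A + B − D = 2674440 + 4862 − 208012 = 2471290.

2471290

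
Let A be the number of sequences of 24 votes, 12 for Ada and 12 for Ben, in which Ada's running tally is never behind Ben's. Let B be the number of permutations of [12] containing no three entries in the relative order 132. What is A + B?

Reading a vote for the leader as '(' and for the other as ')' turns such a sequence into a balanced string of 12 pairs, so the count is C_12. So A = C_12 = 208012.
Permutations of [n] avoiding any single length-3 pattern are counted by C_n; here n = 12. So B = C_12 = 208012.
A + B = 208012 + 208012 = 416024.

416024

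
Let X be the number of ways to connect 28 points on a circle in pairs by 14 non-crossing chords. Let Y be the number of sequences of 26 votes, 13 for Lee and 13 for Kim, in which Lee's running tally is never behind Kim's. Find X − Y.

1931540

Pairing 28 circle points by 14 non-crossing chords gives C_14 matchings. So X = C_14 = 2674440.
Reading a vote for the leader as '(' and for the other as ')' turns such a sequence into a balanced string of 13 pairs, so the count is C_13. So Y = C_13 = 742900.
X − Y = 2674440 − 742900 = 1931540.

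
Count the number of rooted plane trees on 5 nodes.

14

Rooted ordered (plane) trees on m nodes have m−1 edges and are counted by C_{m−1}; m = 5 gives C_4.
C_4 = C(8,4)/5 = 70/5 = 14.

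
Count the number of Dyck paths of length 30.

Paths of 15 up- and 15 down-steps that never dip below the axis are Dyck paths; their count is C_15.
C_15 = 9694845.

9694845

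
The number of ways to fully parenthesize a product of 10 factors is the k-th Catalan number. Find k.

9

Ways to associate a product of 10 factors correspond to binary trees on 10 leaves, so the count is C_9.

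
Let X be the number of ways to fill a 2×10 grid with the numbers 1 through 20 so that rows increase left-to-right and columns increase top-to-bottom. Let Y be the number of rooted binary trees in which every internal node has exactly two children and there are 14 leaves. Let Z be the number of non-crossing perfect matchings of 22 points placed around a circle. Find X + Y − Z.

Standard Young tableaux of shape 2×n are counted by C_n; here n = 10. So X = C_10 = 16796.
A full binary tree with L leaves has L−1 internal nodes and is counted by C_{L−1}; L = 14 gives C_13. So Y = C_13 = 742900.
Pairing 22 circle points by 11 non-crossing chords gives C_11 matchings. So Z = C_11 = 58786.
X + Y − Z = 16796 + 742900 − 58786 = 700910.

700910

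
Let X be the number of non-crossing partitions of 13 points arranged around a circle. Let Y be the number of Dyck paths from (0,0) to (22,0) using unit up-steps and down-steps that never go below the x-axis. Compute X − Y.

The non-crossing partitions of [13] form a lattice of size C_13. So X = C_13 = 742900.
Paths of 11 up- and 11 down-steps that never dip below the axis are Dyck paths; their count is C_11. So Y = C_11 = 58786.
X − Y = 742900 − 58786 = 684114.

684114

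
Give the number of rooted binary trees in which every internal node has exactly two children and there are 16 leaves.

Full binary trees with 16 leaves have 16−1 = 15 internal nodes, so there are C_15 of them.
C_15 = C(30,15)/16 = 155117520/16 = 9694845.

9694845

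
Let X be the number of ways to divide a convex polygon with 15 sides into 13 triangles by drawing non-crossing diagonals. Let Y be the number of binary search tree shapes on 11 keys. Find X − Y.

684114

A convex 15-gon is triangulated into 13 triangles, and the number of such triangulations is the Catalan number C_{15−2} = C_13. So X = C_13 = 742900.
There are C_n binary search tree shapes on n keys; with n = 11 that is C_11. So Y = C_11 = 58786.
X − Y = 742900 − 58786 = 684114.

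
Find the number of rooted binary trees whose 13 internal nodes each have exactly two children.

Full binary trees with n internal nodes are counted by C_n; here n = 13.
C_13 = C(26,13)/14 = 10400600/14 = 742900.

742900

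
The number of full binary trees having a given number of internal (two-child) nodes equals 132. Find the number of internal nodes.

6

Full binary trees with n internal nodes are counted by C_n; 132 = C_6.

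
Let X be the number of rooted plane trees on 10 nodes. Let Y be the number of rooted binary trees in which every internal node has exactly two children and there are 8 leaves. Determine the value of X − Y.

A rooted plane tree on 10 nodes has 9 edges, and such trees are counted by C_9. So X = C_9 = 4862.
A full binary tree with L leaves has L−1 internal nodes and is counted by C_{L−1}; L = 8 gives C_7. So Y = C_7 = 429.
X − Y = 4862 − 429 = 4433.

4433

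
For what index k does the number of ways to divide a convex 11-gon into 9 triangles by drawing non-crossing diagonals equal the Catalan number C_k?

A convex 11-gon is triangulated into 9 triangles, and the number of such triangulations is the Catalan number C_{11−2} = C_9.

9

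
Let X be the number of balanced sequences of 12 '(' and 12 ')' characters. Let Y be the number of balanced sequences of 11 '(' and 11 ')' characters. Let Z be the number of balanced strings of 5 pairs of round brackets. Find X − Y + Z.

A balanced arrangement of 12 bracket pairs is a Dyck word of semilength 12, so the count is C_12. So X = C_12 = 208012.
Balanced strings of n pairs of brackets are counted by C_n; here n = 11. So Y = C_11 = 58786.
With 5 pairs the number of balanced bracket strings is the Catalan number C_5. So Z = C_5 = 42.
X − Y + Z = 208012 − 58786 + 42 = 149268.

149268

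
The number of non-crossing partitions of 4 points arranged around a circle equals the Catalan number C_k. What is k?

The non-crossing partitions of [4] form a lattice of size C_4.

4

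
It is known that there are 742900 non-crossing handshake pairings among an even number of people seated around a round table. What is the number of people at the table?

Non-crossing handshake pairings of 2n people are counted by C_n. Since C_13 = 742900, the index is 13.
So n = 13, and there are 2n = 26 people.

26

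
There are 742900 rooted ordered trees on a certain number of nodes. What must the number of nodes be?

Rooted ordered trees on m nodes are counted by C_{m−1}. The Catalan number equal to 742900 is C_13.
So the index is 13, and the number of nodes is 13 + 1 = 14.

14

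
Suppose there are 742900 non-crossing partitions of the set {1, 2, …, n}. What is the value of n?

Non-crossing partitions of [n] are counted by C_n. Since C_13 = 742900, the index is 13.

13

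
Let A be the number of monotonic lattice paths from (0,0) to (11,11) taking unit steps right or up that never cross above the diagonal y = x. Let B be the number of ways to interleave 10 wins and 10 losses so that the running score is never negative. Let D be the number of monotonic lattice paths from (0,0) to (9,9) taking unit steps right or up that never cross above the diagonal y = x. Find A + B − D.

Monotone paths in an n×n grid that stay weakly below the diagonal are counted by C_n; here n = 11. So A = C_11 = 58786.
Reading a vote for the leader as '(' and for the other as ')' turns such a sequence into a balanced string of 10 pairs, so the count is C_10. So B = C_10 = 16796.
Monotone paths in an n×n grid that stay weakly below the diagonal are counted by C_n; here n = 9. So D = C_9 = 4862.
A + B − D = 58786 + 16796 − 4862 = 70720.

70720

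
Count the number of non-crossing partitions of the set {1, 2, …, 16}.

35357670

The non-crossing partitions of [16] form a lattice of size C_16.
C_16 = 35357670.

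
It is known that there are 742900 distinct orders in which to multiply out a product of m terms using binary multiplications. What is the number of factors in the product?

14

Parenthesizations of m factors are counted by C_{m−1}. The Catalan number equal to 742900 is C_13.
So the index is 13, and the number of factors is 13 + 1 = 14.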